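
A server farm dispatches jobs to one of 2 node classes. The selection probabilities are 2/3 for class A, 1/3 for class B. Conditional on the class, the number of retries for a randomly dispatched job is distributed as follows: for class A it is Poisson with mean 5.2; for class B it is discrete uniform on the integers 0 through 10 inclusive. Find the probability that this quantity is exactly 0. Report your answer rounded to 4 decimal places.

0.0340

Conditional on each class, P(X = 0): A: 0.00551656; B: 0.0909091.
By total probability, P(X = 0) = 0.666667·0.00551656 + 0.333333·0.0909091 = 0.0339807.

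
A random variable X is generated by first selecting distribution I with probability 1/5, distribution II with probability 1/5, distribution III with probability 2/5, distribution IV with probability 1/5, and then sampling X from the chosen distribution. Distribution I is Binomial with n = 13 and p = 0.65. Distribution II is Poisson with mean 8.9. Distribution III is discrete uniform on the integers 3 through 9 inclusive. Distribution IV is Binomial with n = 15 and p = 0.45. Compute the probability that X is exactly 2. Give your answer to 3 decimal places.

0.003

Conditional on each component, P(X = 2): I: 0.000318178; II: 0.00540168; III: 0; IV: 0.00896044.
By total probability, P(X = 2) = 0.2·0.000318178 + 0.2·0.00540168 + 0.4·0 + 0.2·0.00896044 = 0.00293606.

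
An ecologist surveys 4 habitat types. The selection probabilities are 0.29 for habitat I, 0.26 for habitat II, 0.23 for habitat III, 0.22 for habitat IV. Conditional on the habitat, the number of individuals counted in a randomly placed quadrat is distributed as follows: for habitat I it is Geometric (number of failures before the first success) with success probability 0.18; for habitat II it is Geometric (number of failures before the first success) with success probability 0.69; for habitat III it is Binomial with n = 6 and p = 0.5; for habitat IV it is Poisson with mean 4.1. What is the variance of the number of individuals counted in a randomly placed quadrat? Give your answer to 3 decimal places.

11.414

Per component, I: μ=4.55556, E[X²]=46.0617; II: μ=0.449275, E[X²]=0.852972; III: μ=3, E[X²]=10.5; IV: μ=4.1, E[X²]=20.91.
E[X] = 0.29·4.55556 + 0.26·0.449275 + 0.23·3 + 0.22·4.1 = 3.02992.
E[X²] = 0.29·46.0617 + 0.26·0.852972 + 0.23·10.5 + 0.22·20.91 = 20.5949.
Var(X) = E[X²] − (E[X])² = 20.5949 − 9.18043 = 11.4144.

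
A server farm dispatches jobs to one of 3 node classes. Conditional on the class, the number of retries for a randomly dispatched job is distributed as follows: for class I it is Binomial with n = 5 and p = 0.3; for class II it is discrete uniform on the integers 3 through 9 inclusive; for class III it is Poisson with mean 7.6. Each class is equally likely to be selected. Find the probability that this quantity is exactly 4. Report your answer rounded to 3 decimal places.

0.080

Conditional on each class, P(X = 4): I: 0.02835; II: 0.142857; III: 0.0695673.
By total probability, P(X = 4) = 0.333333·0.02835 + 0.333333·0.142857 + 0.333333·0.0695673 = 0.0802581.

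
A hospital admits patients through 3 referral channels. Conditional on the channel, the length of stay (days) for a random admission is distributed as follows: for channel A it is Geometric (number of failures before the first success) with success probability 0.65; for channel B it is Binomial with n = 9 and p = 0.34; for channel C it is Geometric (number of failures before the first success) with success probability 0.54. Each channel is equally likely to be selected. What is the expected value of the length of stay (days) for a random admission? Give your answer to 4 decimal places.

Component means — A: 0.538462; B: 3.06; C: 0.851852.
E[X] = 0.333333·0.538462 + 0.333333·3.06 + 0.333333·0.851852 = 1.48344.

1.4834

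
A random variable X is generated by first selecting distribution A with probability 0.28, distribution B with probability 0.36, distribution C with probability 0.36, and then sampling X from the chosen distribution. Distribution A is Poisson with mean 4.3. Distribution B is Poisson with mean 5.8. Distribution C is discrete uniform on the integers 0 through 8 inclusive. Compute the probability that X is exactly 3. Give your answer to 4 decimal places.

0.1258

Conditional on each component, P(X = 3): A: 0.179799; B: 0.098452; C: 0.111111.
By total probability, P(X = 3) = 0.28·0.179799 + 0.36·0.098452 + 0.36·0.111111 = 0.125787.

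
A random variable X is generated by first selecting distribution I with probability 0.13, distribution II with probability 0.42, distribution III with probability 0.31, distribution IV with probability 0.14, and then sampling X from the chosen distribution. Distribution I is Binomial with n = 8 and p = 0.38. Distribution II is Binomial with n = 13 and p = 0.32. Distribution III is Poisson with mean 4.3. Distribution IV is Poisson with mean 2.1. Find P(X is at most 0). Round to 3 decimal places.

0.027

Conditional on each component, P(X ≤ 0): I: 0.021834; II: 0.00664685; III: 0.0135686; IV: 0.122456.
By total probability, P(X ≤ 0) = 0.13·0.021834 + 0.42·0.00664685 + 0.31·0.0135686 + 0.14·0.122456 = 0.0269803.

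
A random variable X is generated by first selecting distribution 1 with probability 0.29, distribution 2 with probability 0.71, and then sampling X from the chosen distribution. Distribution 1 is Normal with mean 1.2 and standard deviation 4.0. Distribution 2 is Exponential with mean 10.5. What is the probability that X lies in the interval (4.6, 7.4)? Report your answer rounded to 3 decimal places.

0.147

Conditional on each component, P(4.6 < X < 7.4): 1: 0.137092; 2: 0.151038.
By total probability, P(4.6 < X < 7.4) = 0.29·0.137092 + 0.71·0.151038 = 0.146994.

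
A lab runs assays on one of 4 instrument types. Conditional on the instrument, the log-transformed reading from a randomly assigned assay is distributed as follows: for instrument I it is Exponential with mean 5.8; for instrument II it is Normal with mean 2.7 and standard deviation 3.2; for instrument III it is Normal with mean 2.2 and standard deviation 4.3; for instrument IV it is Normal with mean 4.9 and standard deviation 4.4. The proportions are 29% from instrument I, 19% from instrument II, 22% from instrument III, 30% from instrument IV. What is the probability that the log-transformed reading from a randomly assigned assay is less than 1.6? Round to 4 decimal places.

0.3051

Conditional on each instrument, P(X < 1.6): I: 0.241082; II: 0.365517; III: 0.444514; IV: 0.226627.
By total probability, P(X < 1.6) = 0.29·0.241082 + 0.19·0.365517 + 0.22·0.444514 + 0.3·0.226627 = 0.305143.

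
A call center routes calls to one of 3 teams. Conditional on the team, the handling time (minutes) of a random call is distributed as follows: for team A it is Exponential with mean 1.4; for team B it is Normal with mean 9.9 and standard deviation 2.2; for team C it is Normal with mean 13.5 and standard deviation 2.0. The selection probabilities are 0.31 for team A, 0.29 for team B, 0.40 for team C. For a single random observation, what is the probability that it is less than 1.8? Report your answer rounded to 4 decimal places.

0.2243

Conditional on each team, P(X < 1.8): A: 0.723547; B: 0.000115788; C: 2.45787e-09.
By total probability, P(X < 1.8) = 0.31·0.723547 + 0.29·0.000115788 + 0.4·2.45787e-09 = 0.224333.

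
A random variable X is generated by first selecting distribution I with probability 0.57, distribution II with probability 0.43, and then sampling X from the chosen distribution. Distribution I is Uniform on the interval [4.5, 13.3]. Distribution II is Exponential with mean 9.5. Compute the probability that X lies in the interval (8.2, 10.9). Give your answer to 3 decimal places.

0.220

Conditional on each component, P(8.2 < X < 10.9): I: 0.306818; II: 0.104357.
By total probability, P(8.2 < X < 10.9) = 0.57·0.306818 + 0.43·0.104357 = 0.21976.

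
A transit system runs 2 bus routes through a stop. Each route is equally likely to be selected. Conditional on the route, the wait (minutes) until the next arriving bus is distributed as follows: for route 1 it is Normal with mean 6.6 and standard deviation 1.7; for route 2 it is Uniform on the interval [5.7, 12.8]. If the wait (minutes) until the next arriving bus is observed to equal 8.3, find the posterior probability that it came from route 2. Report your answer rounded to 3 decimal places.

Likelihoods f(8.3 | ·): 1: 0.142336; 2: 0.140845.
Posterior ∝ prior × likelihood. Numerator for 2: 0.5·0.140845 = 0.0704225.
Normalizing constant: 0.5·0.142336 + 0.5·0.140845 = 0.14159.
P(2 | observation) = 0.0704225 / 0.14159 = 0.497368.

0.497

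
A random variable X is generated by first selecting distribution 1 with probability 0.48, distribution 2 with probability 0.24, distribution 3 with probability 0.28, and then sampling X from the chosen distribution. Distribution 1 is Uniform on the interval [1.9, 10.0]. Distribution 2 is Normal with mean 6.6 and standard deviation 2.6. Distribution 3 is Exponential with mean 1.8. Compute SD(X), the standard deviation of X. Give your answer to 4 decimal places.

3.0109

Per component, 1: μ=5.95, E[X²]=40.87; 2: μ=6.6, E[X²]=50.32; 3: μ=1.8, E[X²]=6.48.
E[X] = 0.48·5.95 + 0.24·6.6 + 0.28·1.8 = 4.944.
E[X²] = 0.48·40.87 + 0.24·50.32 + 0.28·6.48 = 33.5088.
Var(X) = E[X²] − (E[X])² = 33.5088 − 24.4431 = 9.06566.
SD(X) = √9.06566 = 3.01092.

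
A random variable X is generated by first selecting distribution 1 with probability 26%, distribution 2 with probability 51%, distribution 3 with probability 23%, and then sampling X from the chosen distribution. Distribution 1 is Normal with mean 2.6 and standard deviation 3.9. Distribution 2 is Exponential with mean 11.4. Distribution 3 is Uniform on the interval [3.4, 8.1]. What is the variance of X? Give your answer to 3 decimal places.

85.264

Per component, 1: μ=2.6, E[X²]=21.97; 2: μ=11.4, E[X²]=259.92; 3: μ=5.75, E[X²]=34.9033.
E[X] = 0.26·2.6 + 0.51·11.4 + 0.23·5.75 = 7.8125.
E[X²] = 0.26·21.97 + 0.51·259.92 + 0.23·34.9033 = 146.299.
Var(X) = E[X²] − (E[X])² = 146.299 − 61.0352 = 85.264.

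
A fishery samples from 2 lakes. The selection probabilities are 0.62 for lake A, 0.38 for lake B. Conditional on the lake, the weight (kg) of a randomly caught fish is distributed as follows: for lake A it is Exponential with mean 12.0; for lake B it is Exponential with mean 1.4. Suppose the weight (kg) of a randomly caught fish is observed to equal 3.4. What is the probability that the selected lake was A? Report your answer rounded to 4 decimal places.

0.6192

Likelihoods f(3.4 | ·): A: 0.0627724; B: 0.0629733.
Posterior ∝ prior × likelihood. Numerator for A: 0.62·0.0627724 = 0.0389189.
Normalizing constant: 0.62·0.0627724 + 0.38·0.0629733 = 0.0628488.
P(A | observation) = 0.0389189 / 0.0628488 = 0.619247.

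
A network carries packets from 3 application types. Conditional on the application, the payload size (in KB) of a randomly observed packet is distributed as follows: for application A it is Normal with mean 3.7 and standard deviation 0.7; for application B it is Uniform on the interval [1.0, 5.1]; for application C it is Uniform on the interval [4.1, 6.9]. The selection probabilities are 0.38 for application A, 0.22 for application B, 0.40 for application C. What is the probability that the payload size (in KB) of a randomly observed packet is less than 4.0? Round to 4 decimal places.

0.4140

Conditional on each application, P(X < 4.0): A: 0.665882; B: 0.731707; C: 0.
By total probability, P(X < 4.0) = 0.38·0.665882 + 0.22·0.731707 + 0.4·0 = 0.414011.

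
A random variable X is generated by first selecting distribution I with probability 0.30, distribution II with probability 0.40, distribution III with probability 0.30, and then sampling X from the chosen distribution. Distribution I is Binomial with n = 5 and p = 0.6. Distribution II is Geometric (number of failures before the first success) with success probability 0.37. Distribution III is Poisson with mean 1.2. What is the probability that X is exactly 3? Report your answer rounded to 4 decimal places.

Conditional on each component, P(X = 3): I: 0.3456; II: 0.0925174; III: 0.0867439.
By total probability, P(X = 3) = 0.3·0.3456 + 0.4·0.0925174 + 0.3·0.0867439 = 0.16671.

0.1667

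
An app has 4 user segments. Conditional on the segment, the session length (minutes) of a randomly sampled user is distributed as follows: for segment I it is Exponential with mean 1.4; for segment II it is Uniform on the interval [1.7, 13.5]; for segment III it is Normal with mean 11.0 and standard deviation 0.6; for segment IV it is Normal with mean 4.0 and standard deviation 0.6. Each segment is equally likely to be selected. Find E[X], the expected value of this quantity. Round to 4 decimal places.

Component means — I: 1.4; II: 7.6; III: 11; IV: 4.
E[X] = 0.25·1.4 + 0.25·7.6 + 0.25·11 + 0.25·4 = 6.

6.0000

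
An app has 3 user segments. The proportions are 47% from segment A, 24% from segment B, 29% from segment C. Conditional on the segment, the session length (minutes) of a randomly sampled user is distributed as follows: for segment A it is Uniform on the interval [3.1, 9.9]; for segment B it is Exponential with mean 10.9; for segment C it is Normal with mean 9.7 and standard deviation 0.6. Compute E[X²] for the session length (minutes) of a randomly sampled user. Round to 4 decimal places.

106.0879

For each component E[X²] = Var + (mean)², giving A: 46.1033; B: 237.62; C: 94.45.
Overall E[X²] = 0.47·46.1033 + 0.24·237.62 + 0.29·94.45 = 106.088.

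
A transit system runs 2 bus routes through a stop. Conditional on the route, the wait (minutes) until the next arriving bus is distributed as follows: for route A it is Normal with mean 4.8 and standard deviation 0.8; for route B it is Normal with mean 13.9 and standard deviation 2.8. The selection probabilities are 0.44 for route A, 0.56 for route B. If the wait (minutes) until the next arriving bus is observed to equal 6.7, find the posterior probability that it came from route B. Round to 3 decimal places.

Likelihoods f(6.7 | ·): A: 0.0297149; B: 0.00522302.
Posterior ∝ prior × likelihood. Numerator for B: 0.56·0.00522302 = 0.00292489.
Normalizing constant: 0.44·0.0297149 + 0.56·0.00522302 = 0.0159994.
P(B | observation) = 0.00292489 / 0.0159994 = 0.182812.

0.183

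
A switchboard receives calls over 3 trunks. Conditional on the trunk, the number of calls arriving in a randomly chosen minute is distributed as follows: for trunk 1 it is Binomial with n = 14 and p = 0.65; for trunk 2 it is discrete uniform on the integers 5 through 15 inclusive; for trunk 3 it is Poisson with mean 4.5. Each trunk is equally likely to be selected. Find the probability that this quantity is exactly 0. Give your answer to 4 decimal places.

Conditional on each trunk, P(X = 0): 1: 4.13955e-07; 2: 0; 3: 0.011109.
By total probability, P(X = 0) = 0.333333·4.13955e-07 + 0.333333·0 + 0.333333·0.011109 = 0.00370314.

0.0037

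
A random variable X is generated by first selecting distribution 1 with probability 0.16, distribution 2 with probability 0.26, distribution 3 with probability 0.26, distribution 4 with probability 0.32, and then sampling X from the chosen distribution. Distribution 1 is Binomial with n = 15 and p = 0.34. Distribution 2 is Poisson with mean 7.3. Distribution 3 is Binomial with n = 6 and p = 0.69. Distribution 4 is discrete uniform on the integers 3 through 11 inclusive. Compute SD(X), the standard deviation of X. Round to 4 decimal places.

Per component, 1: μ=5.1, E[X²]=29.376; 2: μ=7.3, E[X²]=60.59; 3: μ=4.14, E[X²]=18.423; 4: μ=7, E[X²]=55.6667.
E[X] = 0.16·5.1 + 0.26·7.3 + 0.26·4.14 + 0.32·7 = 6.0304.
E[X²] = 0.16·29.376 + 0.26·60.59 + 0.26·18.423 + 0.32·55.6667 = 43.0569.
Var(X) = E[X²] − (E[X])² = 43.0569 − 36.3657 = 6.69115.
SD(X) = √6.69115 = 2.58673.

2.5867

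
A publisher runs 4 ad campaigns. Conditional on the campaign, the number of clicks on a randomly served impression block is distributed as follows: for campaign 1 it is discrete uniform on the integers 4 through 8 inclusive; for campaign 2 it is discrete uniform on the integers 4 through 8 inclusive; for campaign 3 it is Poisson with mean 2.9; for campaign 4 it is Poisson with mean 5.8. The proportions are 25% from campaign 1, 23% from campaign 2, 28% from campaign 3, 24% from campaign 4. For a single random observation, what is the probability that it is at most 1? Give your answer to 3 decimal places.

0.065

Conditional on each campaign, P(X ≤ 1): 1: 0; 2: 0; 3: 0.214591; 4: 0.0205874.
By total probability, P(X ≤ 1) = 0.25·0 + 0.23·0 + 0.28·0.214591 + 0.24·0.0205874 = 0.0650263.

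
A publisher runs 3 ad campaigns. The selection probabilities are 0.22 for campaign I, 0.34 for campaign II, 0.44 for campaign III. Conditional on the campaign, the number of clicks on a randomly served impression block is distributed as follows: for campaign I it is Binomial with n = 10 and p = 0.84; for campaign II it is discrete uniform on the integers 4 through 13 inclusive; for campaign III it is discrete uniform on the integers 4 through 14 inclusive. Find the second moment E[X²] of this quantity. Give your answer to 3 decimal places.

83.229

For each component E[X²] = Var + (mean)², giving I: 71.904; II: 80.5; III: 91.
Overall E[X²] = 0.22·71.904 + 0.34·80.5 + 0.44·91 = 83.2289.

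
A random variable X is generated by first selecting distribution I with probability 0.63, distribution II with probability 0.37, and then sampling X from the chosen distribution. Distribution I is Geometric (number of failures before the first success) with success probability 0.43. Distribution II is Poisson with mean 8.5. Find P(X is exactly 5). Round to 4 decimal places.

Conditional on each component, P(X = 5): I: 0.0258728; II: 0.0752333.
By total probability, P(X = 5) = 0.63·0.0258728 + 0.37·0.0752333 = 0.0441362.

0.0441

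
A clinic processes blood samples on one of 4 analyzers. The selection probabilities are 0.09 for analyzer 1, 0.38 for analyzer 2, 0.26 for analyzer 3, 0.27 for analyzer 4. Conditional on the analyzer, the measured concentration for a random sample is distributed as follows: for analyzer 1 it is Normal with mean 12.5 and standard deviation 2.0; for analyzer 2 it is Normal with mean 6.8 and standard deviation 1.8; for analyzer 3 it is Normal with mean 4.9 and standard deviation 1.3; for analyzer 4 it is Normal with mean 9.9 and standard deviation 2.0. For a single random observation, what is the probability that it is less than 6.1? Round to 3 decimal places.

Conditional on each analyzer, P(X < 6.1): 1: 0.000687138; 2: 0.348679; 3: 0.822016; 4: 0.0287166.
By total probability, P(X < 6.1) = 0.09·0.000687138 + 0.38·0.348679 + 0.26·0.822016 + 0.27·0.0287166 = 0.354038.

0.354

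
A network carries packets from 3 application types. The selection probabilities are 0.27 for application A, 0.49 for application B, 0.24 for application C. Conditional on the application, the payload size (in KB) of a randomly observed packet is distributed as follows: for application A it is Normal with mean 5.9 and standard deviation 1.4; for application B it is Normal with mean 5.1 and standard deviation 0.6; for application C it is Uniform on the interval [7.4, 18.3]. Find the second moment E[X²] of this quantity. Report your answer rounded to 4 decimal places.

For each component E[X²] = Var + (mean)², giving A: 36.77; B: 26.37; C: 175.023.
Overall E[X²] = 0.27·36.77 + 0.49·26.37 + 0.24·175.023 = 64.8548.

64.8548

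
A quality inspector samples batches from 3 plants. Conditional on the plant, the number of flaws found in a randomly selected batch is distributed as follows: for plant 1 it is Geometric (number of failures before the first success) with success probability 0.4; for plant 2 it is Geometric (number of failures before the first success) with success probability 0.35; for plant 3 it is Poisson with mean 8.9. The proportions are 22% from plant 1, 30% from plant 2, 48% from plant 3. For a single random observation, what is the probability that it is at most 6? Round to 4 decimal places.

Conditional on each plant, P(X ≤ 6): 1: 0.972006; 2: 0.950978; 3: 0.216042.
By total probability, P(X ≤ 6) = 0.22·0.972006 + 0.3·0.950978 + 0.48·0.216042 = 0.602835.

0.6028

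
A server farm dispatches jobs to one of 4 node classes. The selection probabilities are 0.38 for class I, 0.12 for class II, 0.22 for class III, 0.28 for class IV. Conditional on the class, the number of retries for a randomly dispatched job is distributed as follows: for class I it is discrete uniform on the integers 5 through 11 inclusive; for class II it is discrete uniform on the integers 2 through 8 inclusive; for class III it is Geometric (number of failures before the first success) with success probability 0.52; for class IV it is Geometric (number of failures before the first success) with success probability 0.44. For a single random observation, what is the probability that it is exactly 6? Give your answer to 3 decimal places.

Conditional on each class, P(X = 6): I: 0.142857; II: 0.142857; III: 0.00635991; IV: 0.01357.
By total probability, P(X = 6) = 0.38·0.142857 + 0.12·0.142857 + 0.22·0.00635991 + 0.28·0.01357 = 0.0766274.

0.077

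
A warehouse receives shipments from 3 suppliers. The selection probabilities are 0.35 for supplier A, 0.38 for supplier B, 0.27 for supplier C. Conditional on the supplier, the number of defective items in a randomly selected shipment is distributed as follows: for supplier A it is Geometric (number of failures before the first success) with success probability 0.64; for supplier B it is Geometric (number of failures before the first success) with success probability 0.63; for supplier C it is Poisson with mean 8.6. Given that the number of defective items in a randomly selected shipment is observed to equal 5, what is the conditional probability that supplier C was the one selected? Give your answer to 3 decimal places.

Likelihoods P(X=5 | ·): A: 0.00386984; B: 0.00436867; C: 0.0721736.
Posterior ∝ prior × likelihood. Numerator for C: 0.27·0.0721736 = 0.0194869.
Normalizing constant: 0.35·0.00386984 + 0.38·0.00436867 + 0.27·0.0721736 = 0.0225014.
P(C | observation) = 0.0194869 / 0.0225014 = 0.866029.

0.866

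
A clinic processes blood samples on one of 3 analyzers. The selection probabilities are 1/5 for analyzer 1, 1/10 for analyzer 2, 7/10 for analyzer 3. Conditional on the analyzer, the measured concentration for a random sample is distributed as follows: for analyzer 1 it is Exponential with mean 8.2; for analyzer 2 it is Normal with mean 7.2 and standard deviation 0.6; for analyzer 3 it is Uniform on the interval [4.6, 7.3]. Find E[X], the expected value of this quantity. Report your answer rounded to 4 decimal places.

Component means — 1: 8.2; 2: 7.2; 3: 5.95.
E[X] = 0.2·8.2 + 0.1·7.2 + 0.7·5.95 = 6.525.

6.5250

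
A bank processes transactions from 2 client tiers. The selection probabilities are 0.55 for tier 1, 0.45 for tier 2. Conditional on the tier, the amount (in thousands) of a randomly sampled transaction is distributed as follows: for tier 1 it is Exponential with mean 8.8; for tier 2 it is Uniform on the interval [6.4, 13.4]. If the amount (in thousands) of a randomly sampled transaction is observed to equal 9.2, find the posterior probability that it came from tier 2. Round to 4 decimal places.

0.7453

Likelihoods f(9.2 | ·): 1: 0.0399468; 2: 0.142857.
Posterior ∝ prior × likelihood. Numerator for 2: 0.45·0.142857 = 0.0642857.
Normalizing constant: 0.55·0.0399468 + 0.45·0.142857 = 0.0862565.
P(2 | observation) = 0.0642857 / 0.0862565 = 0.745286.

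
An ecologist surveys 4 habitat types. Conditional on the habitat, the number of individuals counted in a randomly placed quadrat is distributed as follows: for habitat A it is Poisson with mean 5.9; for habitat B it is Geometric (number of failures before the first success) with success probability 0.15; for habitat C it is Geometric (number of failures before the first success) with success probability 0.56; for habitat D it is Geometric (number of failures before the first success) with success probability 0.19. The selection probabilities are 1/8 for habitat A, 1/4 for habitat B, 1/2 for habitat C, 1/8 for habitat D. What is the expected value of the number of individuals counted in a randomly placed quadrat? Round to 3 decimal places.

3.080

Component means — A: 5.9; B: 5.66667; C: 0.785714; D: 4.26316.
E[X] = 0.125·5.9 + 0.25·5.66667 + 0.5·0.785714 + 0.125·4.26316 = 3.07992.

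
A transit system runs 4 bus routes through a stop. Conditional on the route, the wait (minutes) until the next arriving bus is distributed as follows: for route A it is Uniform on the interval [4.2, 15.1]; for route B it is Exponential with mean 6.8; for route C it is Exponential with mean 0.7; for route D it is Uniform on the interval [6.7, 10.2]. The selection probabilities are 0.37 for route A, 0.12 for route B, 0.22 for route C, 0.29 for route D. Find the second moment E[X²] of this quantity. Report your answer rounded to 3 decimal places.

70.435

For each component E[X²] = Var + (mean)², giving A: 103.023; B: 92.48; C: 0.98; D: 72.4233.
Overall E[X²] = 0.37·103.023 + 0.12·92.48 + 0.22·0.98 + 0.29·72.4233 = 70.4346.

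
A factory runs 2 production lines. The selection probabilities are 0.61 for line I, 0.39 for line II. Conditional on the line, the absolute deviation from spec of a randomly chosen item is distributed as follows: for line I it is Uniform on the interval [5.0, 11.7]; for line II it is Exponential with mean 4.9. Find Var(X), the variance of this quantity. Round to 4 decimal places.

14.4774

Per component, I: μ=8.35, E[X²]=73.4633; II: μ=4.9, E[X²]=48.02.
E[X] = 0.61·8.35 + 0.39·4.9 = 7.0045.
E[X²] = 0.61·73.4633 + 0.39·48.02 = 63.5404.
Var(X) = E[X²] − (E[X])² = 63.5404 − 49.063 = 14.4774.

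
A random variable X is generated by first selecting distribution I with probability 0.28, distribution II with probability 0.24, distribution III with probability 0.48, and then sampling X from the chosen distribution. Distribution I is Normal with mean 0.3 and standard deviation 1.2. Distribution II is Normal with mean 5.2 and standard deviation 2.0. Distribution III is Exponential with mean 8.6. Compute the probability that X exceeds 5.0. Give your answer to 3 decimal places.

Conditional on each component, P(X > 5.0): I: 4.48909e-05; II: 0.539828; III: 0.559118.
By total probability, P(X > 5.0) = 0.28·4.48909e-05 + 0.24·0.539828 + 0.48·0.559118 = 0.397948.

0.398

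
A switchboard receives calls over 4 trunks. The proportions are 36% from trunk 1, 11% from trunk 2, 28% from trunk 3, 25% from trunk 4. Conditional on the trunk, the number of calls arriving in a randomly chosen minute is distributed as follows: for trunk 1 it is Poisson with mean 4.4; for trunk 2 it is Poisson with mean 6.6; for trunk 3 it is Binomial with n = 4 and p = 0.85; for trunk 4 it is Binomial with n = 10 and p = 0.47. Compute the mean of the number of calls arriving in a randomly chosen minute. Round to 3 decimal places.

Component means — 1: 4.4; 2: 6.6; 3: 3.4; 4: 4.7.
E[X] = 0.36·4.4 + 0.11·6.6 + 0.28·3.4 + 0.25·4.7 = 4.437.

4.437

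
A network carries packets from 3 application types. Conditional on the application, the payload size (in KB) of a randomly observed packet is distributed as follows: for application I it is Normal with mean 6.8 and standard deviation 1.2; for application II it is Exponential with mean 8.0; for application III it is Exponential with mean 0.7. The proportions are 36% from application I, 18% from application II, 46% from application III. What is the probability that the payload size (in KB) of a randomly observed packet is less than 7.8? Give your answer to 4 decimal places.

Conditional on each application, P(X < 7.8): I: 0.797672; II: 0.622808; III: 0.999986.
By total probability, P(X < 7.8) = 0.36·0.797672 + 0.18·0.622808 + 0.46·0.999986 = 0.85926.

0.8593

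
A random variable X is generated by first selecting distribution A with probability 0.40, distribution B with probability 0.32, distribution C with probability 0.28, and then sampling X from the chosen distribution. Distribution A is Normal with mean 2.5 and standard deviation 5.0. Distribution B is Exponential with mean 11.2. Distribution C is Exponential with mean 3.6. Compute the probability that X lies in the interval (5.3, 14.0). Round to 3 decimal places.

Conditional on each component, P(5.3 < X < 14.0): A: 0.277016; B: 0.336492; C: 0.208947.
By total probability, P(5.3 < X < 14.0) = 0.4·0.277016 + 0.32·0.336492 + 0.28·0.208947 = 0.276989.

0.277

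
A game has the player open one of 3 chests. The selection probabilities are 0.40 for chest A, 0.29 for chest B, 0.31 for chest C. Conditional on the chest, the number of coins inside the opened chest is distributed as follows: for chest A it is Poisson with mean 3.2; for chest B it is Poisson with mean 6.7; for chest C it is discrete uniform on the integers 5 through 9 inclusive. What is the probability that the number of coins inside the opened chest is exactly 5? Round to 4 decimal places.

0.1478

Conditional on each chest, P(X = 5): A: 0.113979; B: 0.13849; C: 0.2.
By total probability, P(X = 5) = 0.4·0.113979 + 0.29·0.13849 + 0.31·0.2 = 0.147754.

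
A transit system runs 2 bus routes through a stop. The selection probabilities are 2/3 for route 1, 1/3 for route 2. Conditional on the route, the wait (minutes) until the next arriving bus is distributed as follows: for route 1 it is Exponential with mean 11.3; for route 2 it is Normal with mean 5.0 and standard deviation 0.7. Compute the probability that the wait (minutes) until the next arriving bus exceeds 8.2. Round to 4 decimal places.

0.3227

Conditional on each route, P(X > 8.2): 1: 0.484003; 2: 2.42205e-06.
By total probability, P(X > 8.2) = 0.666667·0.484003 + 0.333333·2.42205e-06 = 0.32267.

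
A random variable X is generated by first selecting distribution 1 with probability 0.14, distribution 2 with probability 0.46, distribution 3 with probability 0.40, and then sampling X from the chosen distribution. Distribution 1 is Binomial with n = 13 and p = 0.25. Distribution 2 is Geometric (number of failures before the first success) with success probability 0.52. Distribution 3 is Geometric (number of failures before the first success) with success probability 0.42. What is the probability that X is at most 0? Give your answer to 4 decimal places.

0.4105

Conditional on each component, P(X ≤ 0): 1: 0.0237573; 2: 0.52; 3: 0.42.
By total probability, P(X ≤ 0) = 0.14·0.0237573 + 0.46·0.52 + 0.4·0.42 = 0.410526.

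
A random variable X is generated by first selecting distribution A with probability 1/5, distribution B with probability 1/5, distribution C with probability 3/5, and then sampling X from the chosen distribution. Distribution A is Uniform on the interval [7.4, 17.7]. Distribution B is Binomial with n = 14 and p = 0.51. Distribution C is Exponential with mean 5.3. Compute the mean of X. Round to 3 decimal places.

7.118

Component means — A: 12.55; B: 7.14; C: 5.3.
E[X] = 0.2·12.55 + 0.2·7.14 + 0.6·5.3 = 7.118.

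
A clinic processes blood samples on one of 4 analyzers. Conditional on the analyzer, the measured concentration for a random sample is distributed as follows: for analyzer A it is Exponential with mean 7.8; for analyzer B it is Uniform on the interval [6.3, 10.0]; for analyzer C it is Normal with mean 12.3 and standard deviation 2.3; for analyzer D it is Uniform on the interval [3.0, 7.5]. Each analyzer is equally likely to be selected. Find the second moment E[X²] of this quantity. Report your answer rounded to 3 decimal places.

93.768

For each component E[X²] = Var + (mean)², giving A: 121.68; B: 67.5633; C: 156.58; D: 29.25.
Overall E[X²] = 0.25·121.68 + 0.25·67.5633 + 0.25·156.58 + 0.25·29.25 = 93.7683.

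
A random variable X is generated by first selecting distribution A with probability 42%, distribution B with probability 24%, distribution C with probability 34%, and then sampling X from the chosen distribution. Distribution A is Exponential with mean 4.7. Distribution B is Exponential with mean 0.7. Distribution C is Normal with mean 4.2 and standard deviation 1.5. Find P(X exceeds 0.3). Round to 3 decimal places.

Conditional on each component, P(X > 0.3): A: 0.938165; B: 0.651439; C: 0.995339.
By total probability, P(X > 0.3) = 0.42·0.938165 + 0.24·0.651439 + 0.34·0.995339 = 0.88879.

0.889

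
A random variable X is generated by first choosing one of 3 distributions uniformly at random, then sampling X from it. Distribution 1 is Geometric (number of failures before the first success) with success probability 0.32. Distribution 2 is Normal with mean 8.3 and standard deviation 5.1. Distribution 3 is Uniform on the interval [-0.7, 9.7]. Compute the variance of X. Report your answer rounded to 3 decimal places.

Per component, 1: μ=2.125, E[X²]=11.1562; 2: μ=8.3, E[X²]=94.9; 3: μ=4.5, E[X²]=29.2633.
E[X] = 0.333333·2.125 + 0.333333·8.3 + 0.333333·4.5 = 4.975.
E[X²] = 0.333333·11.1562 + 0.333333·94.9 + 0.333333·29.2633 = 45.1065.
Var(X) = E[X²] − (E[X])² = 45.1065 − 24.7506 = 20.3559.

20.356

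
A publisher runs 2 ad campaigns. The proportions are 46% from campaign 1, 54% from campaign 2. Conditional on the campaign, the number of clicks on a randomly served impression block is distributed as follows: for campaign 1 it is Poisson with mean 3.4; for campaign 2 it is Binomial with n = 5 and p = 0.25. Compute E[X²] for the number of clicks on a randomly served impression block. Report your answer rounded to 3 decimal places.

For each component E[X²] = Var + (mean)², giving 1: 14.96; 2: 2.5.
Overall E[X²] = 0.46·14.96 + 0.54·2.5 = 8.2316.

8.232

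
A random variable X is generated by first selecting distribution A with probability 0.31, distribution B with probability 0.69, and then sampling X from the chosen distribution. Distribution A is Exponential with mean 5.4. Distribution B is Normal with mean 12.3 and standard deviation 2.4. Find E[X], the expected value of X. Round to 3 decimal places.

Component means — A: 5.4; B: 12.3.
E[X] = 0.31·5.4 + 0.69·12.3 = 10.161.

10.161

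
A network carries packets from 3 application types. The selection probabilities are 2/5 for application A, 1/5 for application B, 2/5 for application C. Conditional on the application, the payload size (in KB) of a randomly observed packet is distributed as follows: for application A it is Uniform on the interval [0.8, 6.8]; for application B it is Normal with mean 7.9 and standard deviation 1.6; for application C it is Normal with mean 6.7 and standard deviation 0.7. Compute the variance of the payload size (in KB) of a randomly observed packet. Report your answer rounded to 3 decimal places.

Per component, A: μ=3.8, E[X²]=17.44; B: μ=7.9, E[X²]=64.97; C: μ=6.7, E[X²]=45.38.
E[X] = 0.4·3.8 + 0.2·7.9 + 0.4·6.7 = 5.78.
E[X²] = 0.4·17.44 + 0.2·64.97 + 0.4·45.38 = 38.122.
Var(X) = E[X²] − (E[X])² = 38.122 − 33.4084 = 4.7136.

4.714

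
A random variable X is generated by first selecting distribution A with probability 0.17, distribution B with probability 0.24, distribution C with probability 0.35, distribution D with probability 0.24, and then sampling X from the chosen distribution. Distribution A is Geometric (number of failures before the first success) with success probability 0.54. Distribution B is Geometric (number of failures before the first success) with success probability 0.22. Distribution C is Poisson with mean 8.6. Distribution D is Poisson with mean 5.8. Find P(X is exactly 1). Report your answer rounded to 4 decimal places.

Conditional on each component, P(X = 1): A: 0.2484; B: 0.1716; C: 0.00158331; D: 0.0175598.
By total probability, P(X = 1) = 0.17·0.2484 + 0.24·0.1716 + 0.35·0.00158331 + 0.24·0.0175598 = 0.0881805.

0.0882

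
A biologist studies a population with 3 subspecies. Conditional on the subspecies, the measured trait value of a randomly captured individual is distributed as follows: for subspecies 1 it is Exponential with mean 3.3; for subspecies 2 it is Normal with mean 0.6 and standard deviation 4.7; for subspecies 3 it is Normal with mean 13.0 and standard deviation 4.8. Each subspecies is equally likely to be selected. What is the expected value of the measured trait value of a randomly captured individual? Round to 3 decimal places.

Component means — 1: 3.3; 2: 0.6; 3: 13.
E[X] = 0.333333·3.3 + 0.333333·0.6 + 0.333333·13 = 5.63333.

5.633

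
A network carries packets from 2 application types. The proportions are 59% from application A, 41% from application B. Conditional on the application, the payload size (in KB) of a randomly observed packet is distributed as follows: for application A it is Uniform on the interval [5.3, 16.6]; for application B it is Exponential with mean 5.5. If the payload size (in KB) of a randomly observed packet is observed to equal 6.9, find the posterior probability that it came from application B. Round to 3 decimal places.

0.289

Likelihoods f(6.9 | ·): A: 0.0884956; B: 0.0518555.
Posterior ∝ prior × likelihood. Numerator for B: 0.41·0.0518555 = 0.0212608.
Normalizing constant: 0.59·0.0884956 + 0.41·0.0518555 = 0.0734732.
P(B | observation) = 0.0212608 / 0.0734732 = 0.289368.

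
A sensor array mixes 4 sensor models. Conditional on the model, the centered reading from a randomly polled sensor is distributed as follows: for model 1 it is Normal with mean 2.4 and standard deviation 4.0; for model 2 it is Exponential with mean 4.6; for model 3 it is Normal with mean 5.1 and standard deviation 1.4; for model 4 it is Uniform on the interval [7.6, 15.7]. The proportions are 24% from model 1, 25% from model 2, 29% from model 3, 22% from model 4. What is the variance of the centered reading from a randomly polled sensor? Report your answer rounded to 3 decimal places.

Per component, 1: μ=2.4, E[X²]=21.76; 2: μ=4.6, E[X²]=42.32; 3: μ=5.1, E[X²]=27.97; 4: μ=11.65, E[X²]=141.19.
E[X] = 0.24·2.4 + 0.25·4.6 + 0.29·5.1 + 0.22·11.65 = 5.768.
E[X²] = 0.24·21.76 + 0.25·42.32 + 0.29·27.97 + 0.22·141.19 = 54.9755.
Var(X) = E[X²] − (E[X])² = 54.9755 − 33.2698 = 21.7057.

21.706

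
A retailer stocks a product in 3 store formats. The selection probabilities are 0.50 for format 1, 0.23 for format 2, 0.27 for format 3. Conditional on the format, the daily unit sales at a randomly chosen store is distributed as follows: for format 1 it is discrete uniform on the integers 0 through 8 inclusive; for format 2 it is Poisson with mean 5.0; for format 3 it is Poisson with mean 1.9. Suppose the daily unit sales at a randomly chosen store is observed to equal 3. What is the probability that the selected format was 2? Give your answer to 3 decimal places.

Likelihoods P(X=3 | ·): 1: 0.111111; 2: 0.140374; 3: 0.170982.
Posterior ∝ prior × likelihood. Numerator for 2: 0.23·0.140374 = 0.032286.
Normalizing constant: 0.5·0.111111 + 0.23·0.140374 + 0.27·0.170982 = 0.134007.
P(2 | observation) = 0.032286 / 0.134007 = 0.240928.

0.241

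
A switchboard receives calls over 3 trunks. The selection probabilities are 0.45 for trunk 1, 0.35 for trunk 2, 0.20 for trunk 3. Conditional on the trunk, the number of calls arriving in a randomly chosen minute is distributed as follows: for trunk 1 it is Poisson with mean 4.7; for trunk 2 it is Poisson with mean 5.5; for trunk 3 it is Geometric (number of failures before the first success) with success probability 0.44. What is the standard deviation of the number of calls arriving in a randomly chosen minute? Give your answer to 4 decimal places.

2.6509

Per component, 1: μ=4.7, E[X²]=26.79; 2: μ=5.5, E[X²]=35.75; 3: μ=1.27273, E[X²]=4.5124.
E[X] = 0.45·4.7 + 0.35·5.5 + 0.2·1.27273 = 4.29455.
E[X²] = 0.45·26.79 + 0.35·35.75 + 0.2·4.5124 = 25.4705.
Var(X) = E[X²] − (E[X])² = 25.4705 − 18.4431 = 7.02736.
SD(X) = √7.02736 = 2.65092.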